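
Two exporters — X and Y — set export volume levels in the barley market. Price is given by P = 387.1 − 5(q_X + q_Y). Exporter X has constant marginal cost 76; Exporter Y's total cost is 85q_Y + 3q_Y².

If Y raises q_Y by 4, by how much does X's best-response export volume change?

-2

Exporter X's profit: π = q_X(387.1 − 5(q_X + q_Y)) − 76q_X.
∂π/∂q_X = 311.1 − 10q_X − 5q_Y = 0, so q_X = 31.11 − 0.5q_Y.
The reaction-function slope is −0.5, so a 4-unit rise in q_Y moves q_X by −0.5 × 4 = −2. X's best response falls — the actions are strategic substitutes.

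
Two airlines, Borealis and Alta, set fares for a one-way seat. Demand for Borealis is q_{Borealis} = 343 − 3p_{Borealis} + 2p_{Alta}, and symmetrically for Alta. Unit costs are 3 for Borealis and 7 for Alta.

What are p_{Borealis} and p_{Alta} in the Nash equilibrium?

88.75, 90.25

Borealis's profit: π = (p_{Borealis} − 3)(343 − 3p_{Borealis} + 2p_{Alta}).
∂π/∂p_{Borealis} = 352 − 6p_{Borealis} + 2p_{Alta} = 0 ⇒ p_{Borealis} = 176/3 + (1/3)p_{Alta}.
Similarly p_{Alta} = 182/3 + (1/3)p_{Borealis}.
Substituting the second reaction function into the first: p_{Borealis} = 176/3 + (1/3)(182/3 + (1/3)p_{Borealis}), which gives (8/9)p_{Borealis} = 710/9 ⇒ p_{Borealis} = 88.75.
Then p_{Alta} = 182/3 + (1/3)·88.75 = 90.25.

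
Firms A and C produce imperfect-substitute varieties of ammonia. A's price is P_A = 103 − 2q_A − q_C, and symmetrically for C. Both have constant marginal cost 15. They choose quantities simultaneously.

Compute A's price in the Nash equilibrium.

Firm A's profit: π = q_A(103 − 2q_A − q_C) − 15q_A.
∂π/∂q_A = 88 − 4q_A − q_C = 0 ⇒ q_A = 22 − 0.25q_C.
Setting q_A = q_C in the reaction function: q_A = 22 − 0.25q_A, so q_A = 22 / 1.25 = 17.6.
P_A = 103 − 2·17.6 − 17.6 = 50.2.

50.2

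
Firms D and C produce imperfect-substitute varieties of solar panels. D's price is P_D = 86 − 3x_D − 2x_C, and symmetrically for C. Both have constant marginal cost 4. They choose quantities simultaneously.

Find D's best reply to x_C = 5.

Firm D's profit: π = x_D(86 − 3x_D − 2x_C) − 4x_D.
∂π/∂x_D = 82 − 6x_D − 2x_C = 0 ⇒ x_D = 41/3 − (1/3)x_C.
At x_C = 5: x_D = 41/3 − (1/3)·5 = 12.

12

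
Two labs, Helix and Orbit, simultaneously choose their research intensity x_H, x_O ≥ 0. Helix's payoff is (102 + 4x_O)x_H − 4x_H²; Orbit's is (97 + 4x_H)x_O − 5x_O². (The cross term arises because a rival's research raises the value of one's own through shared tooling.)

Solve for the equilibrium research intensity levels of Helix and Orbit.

22, 18.5

Expanding Helix's payoff: 102x_H + 4x_Ox_H − 4x_H².
∂π/∂x_H = 102 + 4x_O − 8x_H = 0, so x_H = 12.75 + 0.5x_O.
Likewise for Orbit: x_O = 9.7 + 0.4x_H.
Plugging x_O into Helix's best response: x_H = 12.75 + 0.5(9.7 + 0.4x_H) ⇒ 0.8x_H = 17.6, so x_H = 22.
Then x_O = 9.7 + 0.4·22 = 18.5.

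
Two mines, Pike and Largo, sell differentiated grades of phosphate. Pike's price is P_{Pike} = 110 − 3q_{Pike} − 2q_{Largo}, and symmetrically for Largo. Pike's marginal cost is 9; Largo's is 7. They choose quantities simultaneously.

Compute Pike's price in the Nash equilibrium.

Mine Pike's profit: π = q_{Pike}(110 − 3q_{Pike} − 2q_{Largo}) − 9q_{Pike}.
∂π/∂q_{Pike} = 101 − 6q_{Pike} − 2q_{Largo} = 0 ⇒ q_{Pike} = 101/6 − (1/3)q_{Largo}.
Similarly q_{Largo} = 103/6 − (1/3)q_{Pike}.
Solving the two reaction functions simultaneously: (1 − (−1/3)(−1/3))q_{Pike} = 101/6 − (1/3)·(103/6), so (8/9)q_{Pike} = 100/9 and q_{Pike} = 12.5.
Then q_{Largo} = 103/6 − (1/3)·12.5 = 13.
P_{Pike} = 110 − 3·12.5 − 2·13 = 46.5.

46.5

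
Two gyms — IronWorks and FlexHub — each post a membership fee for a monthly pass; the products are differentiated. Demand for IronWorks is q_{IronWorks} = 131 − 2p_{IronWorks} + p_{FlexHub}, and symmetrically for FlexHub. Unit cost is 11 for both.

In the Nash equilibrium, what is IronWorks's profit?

IronWorks's profit: π = (p_{IronWorks} − 11)(131 − 2p_{IronWorks} + p_{FlexHub}).
∂π/∂p_{IronWorks} = 153 − 4p_{IronWorks} + p_{FlexHub} = 0 ⇒ p_{IronWorks} = 38.25 + 0.25p_{FlexHub}.
By symmetry p_{FlexHub} = p_{IronWorks}; substituting into the reaction function, 0.75p_{IronWorks} = 38.25 and p_{IronWorks} = 51.
q_{IronWorks} = 131 − 2·51 + 51 = 80.
Profit = (51 − 11)·80 = 3200.

3200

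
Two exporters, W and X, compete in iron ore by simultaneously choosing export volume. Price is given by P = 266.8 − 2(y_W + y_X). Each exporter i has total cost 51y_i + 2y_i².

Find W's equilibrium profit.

1862.7856

Exporter W's profit: π = y_W(266.8 − 2(y_W + y_X)) − 51y_W − 2y_W².
∂π/∂y_W = 215.8 − 8y_W − 2y_X = 0, so y_W = 26.975 − 0.25y_X.
The game is symmetric, so in equilibrium y_X = y_W: the reaction function gives 1.25y_W = 26.975, hence y_W = 21.58.
Price P = 266.8 − 2·43.16 = 180.48.
W's profit: (180.48 − 51)·21.58 − 2(21.58)² = 1862.7856.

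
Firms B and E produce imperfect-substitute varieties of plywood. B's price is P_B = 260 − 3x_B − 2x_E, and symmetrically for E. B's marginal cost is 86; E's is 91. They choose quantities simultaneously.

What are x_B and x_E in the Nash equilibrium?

22.0625, 20.8125

Firm B's profit: π = x_B(260 − 3x_B − 2x_E) − 86x_B.
∂π/∂x_B = 174 − 6x_B − 2x_E = 0 ⇒ x_B = 29 − (1/3)x_E.
Similarly x_E = 169/6 − (1/3)x_B.
Plugging x_E into B's best response: x_B = 29 − (1/3)(169/6 − (1/3)x_B) ⇒ (8/9)x_B = 353/18, so x_B = 22.0625.
Then x_E = 169/6 − (1/3)·22.0625 = 20.8125.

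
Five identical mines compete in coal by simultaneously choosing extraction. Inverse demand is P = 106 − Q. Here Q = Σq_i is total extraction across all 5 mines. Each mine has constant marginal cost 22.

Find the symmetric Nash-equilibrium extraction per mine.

A representative mine's profit is π_i = q_i(106 − Q) − 22q_i, with Q = q_i + Σ_{j≠i} q_j.
First-order condition: 84 − 2q_i − Σ_{j≠i} q_j = 0.
Imposing symmetry (q_j = q for all j) turns Σ_{j≠i} q_j into 4q, so 84 = 6q and q = 14.

14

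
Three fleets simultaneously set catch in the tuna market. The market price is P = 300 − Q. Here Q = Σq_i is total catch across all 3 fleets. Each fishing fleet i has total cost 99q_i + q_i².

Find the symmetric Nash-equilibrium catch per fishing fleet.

A representative fishing fleet's profit is π_i = q_i(300 − Q) − 99q_i − q_i², with Q = q_i + Σ_{j≠i} q_j.
First-order condition: 201 − 4q_i − Σ_{j≠i} q_j = 0.
Imposing symmetry (q_j = q for all j) turns Σ_{j≠i} q_j into 2q, so 201 = 6q and q = 33.5.

33.5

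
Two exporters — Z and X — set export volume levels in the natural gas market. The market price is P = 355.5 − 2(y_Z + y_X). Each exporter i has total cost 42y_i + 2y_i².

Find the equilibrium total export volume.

Exporter Z's profit: π = y_Z(355.5 − 2(y_Z + y_X)) − 42y_Z − 2y_Z².
∂π/∂y_Z = 313.5 − 8y_Z − 2y_X = 0, so y_Z = 39.1875 − 0.25y_X.
Setting y_Z = y_X in the reaction function: y_Z = 39.1875 − 0.25y_Z, so y_Z = 39.1875 / 1.25 = 31.35.
Total export volume: 31.35 + 31.35 = 62.7.

62.7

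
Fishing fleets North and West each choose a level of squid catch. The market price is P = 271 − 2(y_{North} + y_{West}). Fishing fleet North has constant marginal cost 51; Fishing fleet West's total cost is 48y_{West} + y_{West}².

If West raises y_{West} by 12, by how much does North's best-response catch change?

-6

Fishing fleet North's profit: π = y_{North}(271 − 2(y_{North} + y_{West})) − 51y_{North}.
∂π/∂y_{North} = 220 − 4y_{North} − 2y_{West} = 0, so y_{North} = 55 − 0.5y_{West}.
The reaction-function slope is −0.5, so a 12-unit rise in y_{West} moves y_{North} by −0.5 × 12 = −6. North's best response falls — the actions are strategic substitutes.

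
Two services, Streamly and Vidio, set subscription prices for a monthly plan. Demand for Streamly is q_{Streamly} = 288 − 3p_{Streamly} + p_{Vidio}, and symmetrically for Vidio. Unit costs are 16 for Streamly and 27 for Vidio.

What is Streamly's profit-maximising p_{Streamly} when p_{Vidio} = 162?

83

Streamly's profit: π = (p_{Streamly} − 16)(288 − 3p_{Streamly} + p_{Vidio}).
∂π/∂p_{Streamly} = 336 − 6p_{Streamly} + p_{Vidio} = 0 ⇒ p_{Streamly} = 56 + (1/6)p_{Vidio}.
At p_{Vidio} = 162: p_{Streamly} = 56 + (1/6)·162 = 83.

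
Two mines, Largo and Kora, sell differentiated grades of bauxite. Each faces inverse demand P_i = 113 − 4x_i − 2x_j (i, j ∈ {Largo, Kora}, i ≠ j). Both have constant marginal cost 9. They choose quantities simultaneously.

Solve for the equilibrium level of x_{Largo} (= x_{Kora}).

10.4

Mine Largo's profit: π = x_{Largo}(113 − 4x_{Largo} − 2x_{Kora}) − 9x_{Largo}.
∂π/∂x_{Largo} = 104 − 8x_{Largo} − 2x_{Kora} = 0 ⇒ x_{Largo} = 13 − 0.25x_{Kora}.
Setting x_{Largo} = x_{Kora} in the reaction function: x_{Largo} = 13 − 0.25x_{Largo}, so x_{Largo} = 13 / 1.25 = 10.4.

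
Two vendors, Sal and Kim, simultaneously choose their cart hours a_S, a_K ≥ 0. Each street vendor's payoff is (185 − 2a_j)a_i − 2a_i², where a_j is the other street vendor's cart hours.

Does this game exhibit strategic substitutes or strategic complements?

strategic substitutes

Sal's payoff is (185 − 2a_K)a_S − 2a_S².
∂π/∂a_S = 185 − 2a_K − 4a_S = 0, so a_S = 46.25 − 0.5a_K.
The best-response slope da_S/da_K = −0.5 < 0: the reaction function is downward-sloping, so the choices are strategic substitutes.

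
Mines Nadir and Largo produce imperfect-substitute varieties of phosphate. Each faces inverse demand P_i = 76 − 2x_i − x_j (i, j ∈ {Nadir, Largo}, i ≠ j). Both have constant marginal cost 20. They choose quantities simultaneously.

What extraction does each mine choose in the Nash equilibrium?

11.2

Mine Nadir's profit: π = x_{Nadir}(76 − 2x_{Nadir} − x_{Largo}) − 20x_{Nadir}.
∂π/∂x_{Nadir} = 56 − 4x_{Nadir} − x_{Largo} = 0 ⇒ x_{Nadir} = 14 − 0.25x_{Largo}.
Setting x_{Nadir} = x_{Largo} in the reaction function: x_{Nadir} = 14 − 0.25x_{Nadir}, so x_{Nadir} = 14 / 1.25 = 11.2.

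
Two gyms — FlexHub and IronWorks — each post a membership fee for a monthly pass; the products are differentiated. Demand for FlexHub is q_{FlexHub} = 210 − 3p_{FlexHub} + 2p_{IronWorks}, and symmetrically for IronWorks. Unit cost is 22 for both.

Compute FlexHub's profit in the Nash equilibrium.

FlexHub's profit: π = (p_{FlexHub} − 22)(210 − 3p_{FlexHub} + 2p_{IronWorks}).
∂π/∂p_{FlexHub} = 276 − 6p_{FlexHub} + 2p_{IronWorks} = 0 ⇒ p_{FlexHub} = 46 + (1/3)p_{IronWorks}.
By symmetry p_{IronWorks} = p_{FlexHub}; substituting into the reaction function, (2/3)p_{FlexHub} = 46 and p_{FlexHub} = 69.
q_{FlexHub} = 210 − 3·69 + 2·69 = 141.
Profit = (69 − 22)·141 = 6627.

6627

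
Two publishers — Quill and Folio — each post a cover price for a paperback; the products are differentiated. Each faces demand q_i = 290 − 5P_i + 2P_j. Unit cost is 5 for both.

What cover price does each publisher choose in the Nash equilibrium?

39.375

Quill's profit: π = (P_{Quill} − 5)(290 − 5P_{Quill} + 2P_{Folio}).
∂π/∂P_{Quill} = 315 − 10P_{Quill} + 2P_{Folio} = 0 ⇒ P_{Quill} = 31.5 + 0.2P_{Folio}.
Setting P_{Quill} = P_{Folio} in the reaction function: P_{Quill} = 31.5 + 0.2P_{Quill}, so P_{Quill} = 31.5 / 0.8 = 39.375.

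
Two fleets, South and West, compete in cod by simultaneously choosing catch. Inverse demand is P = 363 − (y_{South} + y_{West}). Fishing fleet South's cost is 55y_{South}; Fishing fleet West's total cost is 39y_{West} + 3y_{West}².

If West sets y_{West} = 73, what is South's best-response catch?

117.5

Fishing fleet South's profit: π = y_{South}(363 − (y_{South} + y_{West})) − 55y_{South}.
∂π/∂y_{South} = 308 − 2y_{South} − y_{West} = 0, so y_{South} = 154 − 0.5y_{West}.
At y_{West} = 73: y_{South} = 154 − 0.5·73 = 117.5.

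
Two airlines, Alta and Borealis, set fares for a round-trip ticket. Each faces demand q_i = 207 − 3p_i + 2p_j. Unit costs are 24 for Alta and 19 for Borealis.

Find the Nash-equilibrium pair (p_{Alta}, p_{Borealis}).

68.8125, 66.9375

Alta's profit: π = (p_{Alta} − 24)(207 − 3p_{Alta} + 2p_{Borealis}).
∂π/∂p_{Alta} = 279 − 6p_{Alta} + 2p_{Borealis} = 0 ⇒ p_{Alta} = 46.5 + (1/3)p_{Borealis}.
Similarly p_{Borealis} = 44 + (1/3)p_{Alta}.
Solving the two reaction functions simultaneously: (1 − (1/3)(1/3))p_{Alta} = 46.5 + (1/3)·44, so (8/9)p_{Alta} = 367/6 and p_{Alta} = 68.8125.
Then p_{Borealis} = 44 + (1/3)·68.8125 = 66.9375.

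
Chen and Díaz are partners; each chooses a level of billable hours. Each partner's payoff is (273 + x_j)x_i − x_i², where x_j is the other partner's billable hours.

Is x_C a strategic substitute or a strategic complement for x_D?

strategic complements

Chen's payoff is (273 + x_D)x_C − x_C².
∂π/∂x_C = 273 + x_D − 2x_C = 0, so x_C = 136.5 + 0.5x_D.
The best-response slope dx_C/dx_D = 0.5 > 0: the reaction function is upward-sloping, so the choices are strategic complements.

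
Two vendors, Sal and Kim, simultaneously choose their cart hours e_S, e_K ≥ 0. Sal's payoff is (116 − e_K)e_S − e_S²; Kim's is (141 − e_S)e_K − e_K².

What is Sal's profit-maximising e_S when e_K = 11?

52.5

Expanding Sal's payoff: 116e_S − e_Ke_S − e_S².
∂π/∂e_S = 116 − e_K − 2e_S = 0, so e_S = 58 − 0.5e_K.
At e_K = 11: e_S = 58 − 0.5·11 = 52.5.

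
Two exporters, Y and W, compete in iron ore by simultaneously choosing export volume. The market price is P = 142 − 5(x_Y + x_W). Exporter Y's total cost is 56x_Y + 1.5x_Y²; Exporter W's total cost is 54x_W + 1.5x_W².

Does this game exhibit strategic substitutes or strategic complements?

Exporter Y's profit: π = x_Y(142 − 5(x_Y + x_W)) − 56x_Y − 1.5x_Y².
∂π/∂x_Y = 86 − 13x_Y − 5x_W = 0, so x_Y = 86/13 − (5/13)x_W.
The best-response slope dx_Y/dx_W = −5/13 < 0: the reaction function is downward-sloping, so the choices are strategic substitutes.

strategic substitutes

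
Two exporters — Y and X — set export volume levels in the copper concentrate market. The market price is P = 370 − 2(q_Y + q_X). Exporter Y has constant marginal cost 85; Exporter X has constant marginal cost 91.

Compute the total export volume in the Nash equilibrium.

Exporter Y's profit: π = q_Y(370 − 2(q_Y + q_X)) − 85q_Y.
∂π/∂q_Y = 285 − 4q_Y − 2q_X = 0, so q_Y = 71.25 − 0.5q_X.
By the same steps for X: q_X = 69.75 − 0.5q_Y.
Substituting the second reaction function into the first: q_Y = 71.25 − 0.5(69.75 − 0.5q_Y), which gives 0.75q_Y = 36.375 ⇒ q_Y = 48.5.
Then q_X = 69.75 − 0.5·48.5 = 45.5.
Total export volume: 48.5 + 45.5 = 94.

94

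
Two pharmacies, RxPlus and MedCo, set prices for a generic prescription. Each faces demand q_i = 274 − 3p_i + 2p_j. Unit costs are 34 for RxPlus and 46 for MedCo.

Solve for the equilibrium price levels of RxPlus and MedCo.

RxPlus's profit: π = (p_{RxPlus} − 34)(274 − 3p_{RxPlus} + 2p_{MedCo}).
∂π/∂p_{RxPlus} = 376 − 6p_{RxPlus} + 2p_{MedCo} = 0 ⇒ p_{RxPlus} = 188/3 + (1/3)p_{MedCo}.
Similarly p_{MedCo} = 206/3 + (1/3)p_{RxPlus}.
Plugging p_{MedCo} into RxPlus's best response: p_{RxPlus} = 188/3 + (1/3)(206/3 + (1/3)p_{RxPlus}) ⇒ (8/9)p_{RxPlus} = 770/9, so p_{RxPlus} = 96.25.
Then p_{MedCo} = 206/3 + (1/3)·96.25 = 100.75.

96.25, 100.75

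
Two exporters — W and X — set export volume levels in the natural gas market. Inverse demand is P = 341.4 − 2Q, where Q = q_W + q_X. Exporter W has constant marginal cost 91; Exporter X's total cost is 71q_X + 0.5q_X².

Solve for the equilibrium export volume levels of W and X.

44.45, 36.3

Exporter W's profit: π = q_W(341.4 − 2(q_W + q_X)) − 91q_W.
∂π/∂q_W = 250.4 − 4q_W − 2q_X = 0, so q_W = 62.6 − 0.5q_X.
For X: ∂π/∂q_X = 270.4 − 5q_X − 2q_W = 0 ⇒ q_X = 54.08 − 0.4q_W.
Solving the two reaction functions simultaneously: (1 − (−0.5)(−0.4))q_W = 62.6 − 0.5·54.08, so 0.8q_W = 35.56 and q_W = 44.45.
Then q_X = 54.08 − 0.4·44.45 = 36.3.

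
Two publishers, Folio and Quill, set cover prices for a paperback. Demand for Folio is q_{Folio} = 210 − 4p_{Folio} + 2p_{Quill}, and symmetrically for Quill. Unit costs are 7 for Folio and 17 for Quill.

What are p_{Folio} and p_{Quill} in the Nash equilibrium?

41, 45

Folio's profit: π = (p_{Folio} − 7)(210 − 4p_{Folio} + 2p_{Quill}).
∂π/∂p_{Folio} = 238 − 8p_{Folio} + 2p_{Quill} = 0 ⇒ p_{Folio} = 29.75 + 0.25p_{Quill}.
Similarly p_{Quill} = 34.75 + 0.25p_{Folio}.
Solving the two reaction functions simultaneously: (1 − (0.25)(0.25))p_{Folio} = 29.75 + 0.25·34.75, so 0.9375p_{Folio} = 38.4375 and p_{Folio} = 41.
Then p_{Quill} = 34.75 + 0.25·41 = 45.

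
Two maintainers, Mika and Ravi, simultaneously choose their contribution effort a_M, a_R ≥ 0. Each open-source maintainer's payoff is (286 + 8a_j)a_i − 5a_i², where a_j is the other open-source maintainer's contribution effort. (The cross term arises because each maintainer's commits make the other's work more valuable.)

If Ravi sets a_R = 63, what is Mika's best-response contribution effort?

79

Mika's payoff is (286 + 8a_R)a_M − 5a_M².
∂π/∂a_M = 286 + 8a_R − 10a_M = 0, so a_M = 28.6 + 0.8a_R.
At a_R = 63: a_M = 28.6 + 0.8·63 = 79.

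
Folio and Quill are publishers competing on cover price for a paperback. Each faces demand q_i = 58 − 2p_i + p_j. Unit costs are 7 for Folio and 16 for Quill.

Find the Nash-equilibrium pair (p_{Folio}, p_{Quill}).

25.2, 28.8

Folio's profit: π = (p_{Folio} − 7)(58 − 2p_{Folio} + p_{Quill}).
∂π/∂p_{Folio} = 72 − 4p_{Folio} + p_{Quill} = 0 ⇒ p_{Folio} = 18 + 0.25p_{Quill}.
Similarly p_{Quill} = 22.5 + 0.25p_{Folio}.
Plugging p_{Quill} into Folio's best response: p_{Folio} = 18 + 0.25(22.5 + 0.25p_{Folio}) ⇒ 0.9375p_{Folio} = 23.625, so p_{Folio} = 25.2.
Then p_{Quill} = 22.5 + 0.25·25.2 = 28.8.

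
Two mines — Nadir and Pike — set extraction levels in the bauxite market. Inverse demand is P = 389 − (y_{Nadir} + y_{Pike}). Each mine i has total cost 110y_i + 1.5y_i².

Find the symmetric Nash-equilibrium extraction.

46.5

Mine Nadir's profit: π = y_{Nadir}(389 − (y_{Nadir} + y_{Pike})) − 110y_{Nadir} − 1.5y_{Nadir}².
∂π/∂y_{Nadir} = 279 − 5y_{Nadir} − y_{Pike} = 0, so y_{Nadir} = 55.8 − 0.2y_{Pike}.
By symmetry y_{Pike} = y_{Nadir}; substituting into the reaction function, 1.2y_{Nadir} = 55.8 and y_{Nadir} = 46.5.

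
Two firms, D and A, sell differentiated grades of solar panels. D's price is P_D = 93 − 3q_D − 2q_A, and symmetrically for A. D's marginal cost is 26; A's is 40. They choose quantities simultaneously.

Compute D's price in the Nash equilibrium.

Firm D's profit: π = q_D(93 − 3q_D − 2q_A) − 26q_D.
∂π/∂q_D = 67 − 6q_D − 2q_A = 0 ⇒ q_D = 67/6 − (1/3)q_A.
Similarly q_A = 53/6 − (1/3)q_D.
Solving the two reaction functions simultaneously: (1 − (−1/3)(−1/3))q_D = 67/6 − (1/3)·(53/6), so (8/9)q_D = 74/9 and q_D = 9.25.
Then q_A = 53/6 − (1/3)·9.25 = 5.75.
P_D = 93 − 3·9.25 − 2·5.75 = 53.75.

53.75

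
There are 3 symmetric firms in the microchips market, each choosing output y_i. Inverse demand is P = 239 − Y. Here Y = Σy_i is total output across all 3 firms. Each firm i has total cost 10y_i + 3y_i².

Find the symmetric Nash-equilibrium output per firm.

22.9

A representative firm's profit is π_i = y_i(239 − Y) − 10y_i − 3y_i², with Y = y_i + Σ_{j≠i} y_j.
First-order condition: 229 − 8y_i − Σ_{j≠i} y_j = 0.
With identical firms, set every y_j = y: then 229 − 8y − 2y = 0, i.e. y = 229/10 = 22.9.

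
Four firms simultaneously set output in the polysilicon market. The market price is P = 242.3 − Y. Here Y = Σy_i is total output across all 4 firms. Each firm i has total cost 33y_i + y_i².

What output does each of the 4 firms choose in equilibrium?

A representative firm's profit is π_i = y_i(242.3 − Y) − 33y_i − y_i², with Y = y_i + Σ_{j≠i} y_j.
First-order condition: 209.3 − 4y_i − Σ_{j≠i} y_j = 0.
With identical firms, set every y_j = y: then 209.3 − 4y − 3y = 0, i.e. y = 209.3/7 = 29.9.

29.9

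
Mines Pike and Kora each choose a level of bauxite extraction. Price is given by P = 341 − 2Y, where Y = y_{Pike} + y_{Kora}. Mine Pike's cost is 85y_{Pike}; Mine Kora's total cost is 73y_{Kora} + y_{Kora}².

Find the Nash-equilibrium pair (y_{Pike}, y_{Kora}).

50, 28

Mine Pike's profit: π = y_{Pike}(341 − 2(y_{Pike} + y_{Kora})) − 85y_{Pike}.
∂π/∂y_{Pike} = 256 − 4y_{Pike} − 2y_{Kora} = 0, so y_{Pike} = 64 − 0.5y_{Kora}.
For Kora: ∂π/∂y_{Kora} = 268 − 6y_{Kora} − 2y_{Pike} = 0 ⇒ y_{Kora} = 134/3 − (1/3)y_{Pike}.
Solving the two reaction functions simultaneously: (1 − (−0.5)(−1/3))y_{Pike} = 64 − 0.5·(134/3), so (5/6)y_{Pike} = 125/3 and y_{Pike} = 50.
Then y_{Kora} = 134/3 − (1/3)·50 = 28.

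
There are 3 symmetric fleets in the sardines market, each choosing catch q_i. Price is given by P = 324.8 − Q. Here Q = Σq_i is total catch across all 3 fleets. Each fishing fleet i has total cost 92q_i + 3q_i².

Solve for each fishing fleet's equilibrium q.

A representative fishing fleet's profit is π_i = q_i(324.8 − Q) − 92q_i − 3q_i², with Q = q_i + Σ_{j≠i} q_j.
First-order condition: 232.8 − 8q_i − Σ_{j≠i} q_j = 0.
With identical fishing fleets, set every q_j = q: then 232.8 − 8q − 2q = 0, i.e. q = 232.8/10 = 23.28.

23.28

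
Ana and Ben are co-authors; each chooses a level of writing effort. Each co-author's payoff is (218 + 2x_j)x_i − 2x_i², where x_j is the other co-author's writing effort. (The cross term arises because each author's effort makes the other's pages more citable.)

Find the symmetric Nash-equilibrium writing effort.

109

Ana's payoff is (218 + 2x_B)x_A − 2x_A².
∂π/∂x_A = 218 + 2x_B − 4x_A = 0, so x_A = 54.5 + 0.5x_B.
The game is symmetric, so in equilibrium x_B = x_A: the reaction function gives 0.5x_A = 54.5, hence x_A = 109.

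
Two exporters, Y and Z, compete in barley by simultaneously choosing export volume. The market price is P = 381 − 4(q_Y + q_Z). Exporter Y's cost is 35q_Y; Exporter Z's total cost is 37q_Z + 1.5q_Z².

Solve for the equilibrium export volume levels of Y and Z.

33.75, 19

Exporter Y's profit: π = q_Y(381 − 4(q_Y + q_Z)) − 35q_Y.
∂π/∂q_Y = 346 − 8q_Y − 4q_Z = 0, so q_Y = 43.25 − 0.5q_Z.
For Z: ∂π/∂q_Z = 344 − 11q_Z − 4q_Y = 0 ⇒ q_Z = 344/11 − (4/11)q_Y.
Substituting the second reaction function into the first: q_Y = 43.25 − 0.5(344/11 − (4/11)q_Y), which gives (9/11)q_Y = 1215/44 ⇒ q_Y = 33.75.
Then q_Z = 344/11 − (4/11)·33.75 = 19.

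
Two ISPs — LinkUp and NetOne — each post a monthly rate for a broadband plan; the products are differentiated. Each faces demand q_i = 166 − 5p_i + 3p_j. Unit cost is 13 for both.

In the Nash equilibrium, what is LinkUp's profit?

LinkUp's profit: π = (p_{LinkUp} − 13)(166 − 5p_{LinkUp} + 3p_{NetOne}).
∂π/∂p_{LinkUp} = 231 − 10p_{LinkUp} + 3p_{NetOne} = 0 ⇒ p_{LinkUp} = 23.1 + 0.3p_{NetOne}.
By symmetry p_{NetOne} = p_{LinkUp}; substituting into the reaction function, 0.7p_{LinkUp} = 23.1 and p_{LinkUp} = 33.
q_{LinkUp} = 166 − 5·33 + 3·33 = 100.
Profit = (33 − 13)·100 = 2000.

2000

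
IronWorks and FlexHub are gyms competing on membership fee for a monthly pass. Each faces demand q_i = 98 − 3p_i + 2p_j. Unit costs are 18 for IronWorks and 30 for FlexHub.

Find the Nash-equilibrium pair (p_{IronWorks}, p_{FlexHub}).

IronWorks's profit: π = (p_{IronWorks} − 18)(98 − 3p_{IronWorks} + 2p_{FlexHub}).
∂π/∂p_{IronWorks} = 152 − 6p_{IronWorks} + 2p_{FlexHub} = 0 ⇒ p_{IronWorks} = 76/3 + (1/3)p_{FlexHub}.
Similarly p_{FlexHub} = 94/3 + (1/3)p_{IronWorks}.
Solving the two reaction functions simultaneously: (1 − (1/3)(1/3))p_{IronWorks} = 76/3 + (1/3)·(94/3), so (8/9)p_{IronWorks} = 322/9 and p_{IronWorks} = 40.25.
Then p_{FlexHub} = 94/3 + (1/3)·40.25 = 44.75.

40.25, 44.75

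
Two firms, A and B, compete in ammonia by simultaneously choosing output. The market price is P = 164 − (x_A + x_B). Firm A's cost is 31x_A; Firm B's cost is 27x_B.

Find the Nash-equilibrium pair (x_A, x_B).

Firm A's profit: π = x_A(164 − (x_A + x_B)) − 31x_A.
∂π/∂x_A = 133 − 2x_A − x_B = 0, so x_A = 66.5 − 0.5x_B.
By the same steps for B: x_B = 68.5 − 0.5x_A.
Plugging x_B into A's best response: x_A = 66.5 − 0.5(68.5 − 0.5x_A) ⇒ 0.75x_A = 32.25, so x_A = 43.
Then x_B = 68.5 − 0.5·43 = 47.

43, 47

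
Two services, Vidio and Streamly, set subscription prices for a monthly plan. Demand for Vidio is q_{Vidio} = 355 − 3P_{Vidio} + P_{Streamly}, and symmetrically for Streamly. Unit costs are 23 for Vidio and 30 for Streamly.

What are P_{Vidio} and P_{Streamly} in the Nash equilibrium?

Vidio's profit: π = (P_{Vidio} − 23)(355 − 3P_{Vidio} + P_{Streamly}).
∂π/∂P_{Vidio} = 424 − 6P_{Vidio} + P_{Streamly} = 0 ⇒ P_{Vidio} = 212/3 + (1/6)P_{Streamly}.
Similarly P_{Streamly} = 445/6 + (1/6)P_{Vidio}.
Plugging P_{Streamly} into Vidio's best response: P_{Vidio} = 212/3 + (1/6)(445/6 + (1/6)P_{Vidio}) ⇒ (35/36)P_{Vidio} = 2989/36, so P_{Vidio} = 85.4.
Then P_{Streamly} = 445/6 + (1/6)·85.4 = 88.4.

85.4, 88.4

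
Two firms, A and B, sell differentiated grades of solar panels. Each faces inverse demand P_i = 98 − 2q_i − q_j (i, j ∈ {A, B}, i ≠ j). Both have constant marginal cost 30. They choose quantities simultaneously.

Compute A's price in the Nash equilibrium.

Firm A's profit: π = q_A(98 − 2q_A − q_B) − 30q_A.
∂π/∂q_A = 68 − 4q_A − q_B = 0 ⇒ q_A = 17 − 0.25q_B.
Setting q_A = q_B in the reaction function: q_A = 17 − 0.25q_A, so q_A = 17 / 1.25 = 13.6.
P_A = 98 − 2·13.6 − 13.6 = 57.2.

57.2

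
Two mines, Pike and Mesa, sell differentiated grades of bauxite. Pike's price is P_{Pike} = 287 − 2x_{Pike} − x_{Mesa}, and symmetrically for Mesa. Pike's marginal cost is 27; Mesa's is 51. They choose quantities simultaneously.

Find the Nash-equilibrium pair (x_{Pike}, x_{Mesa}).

Mine Pike's profit: π = x_{Pike}(287 − 2x_{Pike} − x_{Mesa}) − 27x_{Pike}.
∂π/∂x_{Pike} = 260 − 4x_{Pike} − x_{Mesa} = 0 ⇒ x_{Pike} = 65 − 0.25x_{Mesa}.
Similarly x_{Mesa} = 59 − 0.25x_{Pike}.
Substituting the second reaction function into the first: x_{Pike} = 65 − 0.25(59 − 0.25x_{Pike}), which gives 0.9375x_{Pike} = 50.25 ⇒ x_{Pike} = 53.6.
Then x_{Mesa} = 59 − 0.25·53.6 = 45.6.

53.6, 45.6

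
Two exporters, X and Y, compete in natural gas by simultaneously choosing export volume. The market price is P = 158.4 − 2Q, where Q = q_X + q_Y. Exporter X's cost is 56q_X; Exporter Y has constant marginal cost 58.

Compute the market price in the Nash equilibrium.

Exporter X's profit: π = q_X(158.4 − 2(q_X + q_Y)) − 56q_X.
∂π/∂q_X = 102.4 − 4q_X − 2q_Y = 0, so q_X = 25.6 − 0.5q_Y.
By the same steps for Y: q_Y = 25.1 − 0.5q_X.
Solving the two reaction functions simultaneously: (1 − (−0.5)(−0.5))q_X = 25.6 − 0.5·25.1, so 0.75q_X = 13.05 and q_X = 17.4.
Then q_Y = 25.1 − 0.5·17.4 = 16.4.
Equilibrium price: P = 158.4 − 2·33.8 = 90.8.

90.8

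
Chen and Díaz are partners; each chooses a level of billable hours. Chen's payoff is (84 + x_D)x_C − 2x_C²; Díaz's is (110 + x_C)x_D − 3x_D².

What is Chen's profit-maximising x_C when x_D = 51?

Expanding Chen's payoff: 84x_C + x_Dx_C − 2x_C².
∂π/∂x_C = 84 + x_D − 4x_C = 0, so x_C = 21 + 0.25x_D.
At x_D = 51: x_C = 21 + 0.25·51 = 33.75.

33.75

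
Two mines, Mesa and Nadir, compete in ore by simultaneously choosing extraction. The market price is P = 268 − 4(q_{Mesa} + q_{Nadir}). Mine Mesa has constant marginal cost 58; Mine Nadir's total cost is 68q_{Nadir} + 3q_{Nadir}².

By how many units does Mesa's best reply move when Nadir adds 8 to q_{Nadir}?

Mine Mesa's profit: π = q_{Mesa}(268 − 4(q_{Mesa} + q_{Nadir})) − 58q_{Mesa}.
∂π/∂q_{Mesa} = 210 − 8q_{Mesa} − 4q_{Nadir} = 0, so q_{Mesa} = 26.25 − 0.5q_{Nadir}.
The reaction-function slope is −0.5, so an 8-unit rise in q_{Nadir} moves q_{Mesa} by −0.5 × 8 = −4. Mesa's best response falls — the actions are strategic substitutes.

-4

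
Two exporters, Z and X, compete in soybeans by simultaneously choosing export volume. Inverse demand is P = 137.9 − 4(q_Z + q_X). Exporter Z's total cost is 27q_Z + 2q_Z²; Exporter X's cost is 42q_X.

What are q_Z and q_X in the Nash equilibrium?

Exporter Z's profit: π = q_Z(137.9 − 4(q_Z + q_X)) − 27q_Z − 2q_Z².
∂π/∂q_Z = 110.9 − 12q_Z − 4q_X = 0, so q_Z = 1109/120 − (1/3)q_X.
For X: ∂π/∂q_X = 95.9 − 8q_X − 4q_Z = 0 ⇒ q_X = 11.9875 − 0.5q_Z.
Plugging q_X into Z's best response: q_Z = 1109/120 − (1/3)(11.9875 − 0.5q_Z) ⇒ (5/6)q_Z = 1259/240, so q_Z = 6.295.
Then q_X = 11.9875 − 0.5·6.295 = 8.84.

6.295, 8.84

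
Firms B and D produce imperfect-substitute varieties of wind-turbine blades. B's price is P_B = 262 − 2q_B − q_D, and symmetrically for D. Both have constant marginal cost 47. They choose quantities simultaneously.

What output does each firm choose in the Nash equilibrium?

43

Firm B's profit: π = q_B(262 − 2q_B − q_D) − 47q_B.
∂π/∂q_B = 215 − 4q_B − q_D = 0 ⇒ q_B = 53.75 − 0.25q_D.
The game is symmetric, so in equilibrium q_D = q_B: the reaction function gives 1.25q_B = 53.75, hence q_B = 43.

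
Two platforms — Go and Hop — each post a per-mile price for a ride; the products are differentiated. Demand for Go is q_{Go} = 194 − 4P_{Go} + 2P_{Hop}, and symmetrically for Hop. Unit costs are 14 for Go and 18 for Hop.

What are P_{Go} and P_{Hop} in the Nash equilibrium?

42.2, 43.8

Go's profit: π = (P_{Go} − 14)(194 − 4P_{Go} + 2P_{Hop}).
∂π/∂P_{Go} = 250 − 8P_{Go} + 2P_{Hop} = 0 ⇒ P_{Go} = 31.25 + 0.25P_{Hop}.
Similarly P_{Hop} = 33.25 + 0.25P_{Go}.
Plugging P_{Hop} into Go's best response: P_{Go} = 31.25 + 0.25(33.25 + 0.25P_{Go}) ⇒ 0.9375P_{Go} = 39.5625, so P_{Go} = 42.2.
Then P_{Hop} = 33.25 + 0.25·42.2 = 43.8.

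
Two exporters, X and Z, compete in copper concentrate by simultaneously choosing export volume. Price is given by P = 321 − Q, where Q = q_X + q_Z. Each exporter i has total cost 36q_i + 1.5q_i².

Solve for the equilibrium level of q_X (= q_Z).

47.5

Exporter X's profit: π = q_X(321 − (q_X + q_Z)) − 36q_X − 1.5q_X².
∂π/∂q_X = 285 − 5q_X − q_Z = 0, so q_X = 57 − 0.2q_Z.
By symmetry q_Z = q_X; substituting into the reaction function, 1.2q_X = 57 and q_X = 47.5.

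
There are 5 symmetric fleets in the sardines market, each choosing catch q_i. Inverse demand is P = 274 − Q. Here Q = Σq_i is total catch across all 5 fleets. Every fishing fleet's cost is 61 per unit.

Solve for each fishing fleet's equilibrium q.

35.5

A representative fishing fleet's profit is π_i = q_i(274 − Q) − 61q_i, with Q = q_i + Σ_{j≠i} q_j.
First-order condition: 213 − 2q_i − Σ_{j≠i} q_j = 0.
With identical fishing fleets, set every q_j = q: then 213 − 2q − 4q = 0, i.e. q = 213/6 = 35.5.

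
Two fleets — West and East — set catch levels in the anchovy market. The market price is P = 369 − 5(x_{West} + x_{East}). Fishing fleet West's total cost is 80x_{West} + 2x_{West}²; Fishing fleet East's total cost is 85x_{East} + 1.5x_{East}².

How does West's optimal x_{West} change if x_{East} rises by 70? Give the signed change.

Fishing fleet West's profit: π = x_{West}(369 − 5(x_{West} + x_{East})) − 80x_{West} − 2x_{West}².
∂π/∂x_{West} = 289 − 14x_{West} − 5x_{East} = 0, so x_{West} = 289/14 − (5/14)x_{East}.
The reaction-function slope is −5/14, so a 70-unit rise in x_{East} moves x_{West} by −5/14 × 70 = −25. West's best response falls — the actions are strategic substitutes.

-25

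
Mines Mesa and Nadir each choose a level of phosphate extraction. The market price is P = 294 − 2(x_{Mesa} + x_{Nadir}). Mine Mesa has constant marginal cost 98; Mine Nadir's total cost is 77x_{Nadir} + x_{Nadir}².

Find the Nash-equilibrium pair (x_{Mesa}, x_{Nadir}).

Mine Mesa's profit: π = x_{Mesa}(294 − 2(x_{Mesa} + x_{Nadir})) − 98x_{Mesa}.
∂π/∂x_{Mesa} = 196 − 4x_{Mesa} − 2x_{Nadir} = 0, so x_{Mesa} = 49 − 0.5x_{Nadir}.
For Nadir: ∂π/∂x_{Nadir} = 217 − 6x_{Nadir} − 2x_{Mesa} = 0 ⇒ x_{Nadir} = 217/6 − (1/3)x_{Mesa}.
Solving the two reaction functions simultaneously: (1 − (−0.5)(−1/3))x_{Mesa} = 49 − 0.5·(217/6), so (5/6)x_{Mesa} = 371/12 and x_{Mesa} = 37.1.
Then x_{Nadir} = 217/6 − (1/3)·37.1 = 23.8.

37.1, 23.8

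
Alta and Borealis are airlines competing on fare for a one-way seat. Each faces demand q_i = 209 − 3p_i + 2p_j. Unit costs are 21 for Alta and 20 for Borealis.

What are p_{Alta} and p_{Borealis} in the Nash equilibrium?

67.8125, 67.4375

Alta's profit: π = (p_{Alta} − 21)(209 − 3p_{Alta} + 2p_{Borealis}).
∂π/∂p_{Alta} = 272 − 6p_{Alta} + 2p_{Borealis} = 0 ⇒ p_{Alta} = 136/3 + (1/3)p_{Borealis}.
Similarly p_{Borealis} = 269/6 + (1/3)p_{Alta}.
Substituting the second reaction function into the first: p_{Alta} = 136/3 + (1/3)(269/6 + (1/3)p_{Alta}), which gives (8/9)p_{Alta} = 1085/18 ⇒ p_{Alta} = 67.8125.
Then p_{Borealis} = 269/6 + (1/3)·67.8125 = 67.4375.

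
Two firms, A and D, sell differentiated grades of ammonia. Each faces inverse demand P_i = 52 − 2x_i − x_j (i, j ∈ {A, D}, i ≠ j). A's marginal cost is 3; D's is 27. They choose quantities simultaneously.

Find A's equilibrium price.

Firm A's profit: π = x_A(52 − 2x_A − x_D) − 3x_A.
∂π/∂x_A = 49 − 4x_A − x_D = 0 ⇒ x_A = 12.25 − 0.25x_D.
Similarly x_D = 6.25 − 0.25x_A.
Substituting the second reaction function into the first: x_A = 12.25 − 0.25(6.25 − 0.25x_A), which gives 0.9375x_A = 10.6875 ⇒ x_A = 11.4.
Then x_D = 6.25 − 0.25·11.4 = 3.4.
P_A = 52 − 2·11.4 − 3.4 = 25.8.

25.8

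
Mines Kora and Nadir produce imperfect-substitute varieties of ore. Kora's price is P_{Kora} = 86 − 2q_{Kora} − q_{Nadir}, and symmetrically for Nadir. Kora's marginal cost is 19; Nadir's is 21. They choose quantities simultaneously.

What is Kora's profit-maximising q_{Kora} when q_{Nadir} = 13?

Mine Kora's profit: π = q_{Kora}(86 − 2q_{Kora} − q_{Nadir}) − 19q_{Kora}.
∂π/∂q_{Kora} = 67 − 4q_{Kora} − q_{Nadir} = 0 ⇒ q_{Kora} = 16.75 − 0.25q_{Nadir}.
At q_{Nadir} = 13: q_{Kora} = 16.75 − 0.25·13 = 13.5.

13.5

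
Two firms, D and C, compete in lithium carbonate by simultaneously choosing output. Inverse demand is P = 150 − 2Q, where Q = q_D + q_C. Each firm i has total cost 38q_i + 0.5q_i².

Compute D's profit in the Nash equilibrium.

640

Firm D's profit: π = q_D(150 − 2(q_D + q_C)) − 38q_D − 0.5q_D².
∂π/∂q_D = 112 − 5q_D − 2q_C = 0, so q_D = 22.4 − 0.4q_C.
By symmetry q_C = q_D; substituting into the reaction function, 1.4q_D = 22.4 and q_D = 16.
Price P = 150 − 2·32 = 86.
D's profit: (86 − 38)·16 − 0.5(16)² = 640.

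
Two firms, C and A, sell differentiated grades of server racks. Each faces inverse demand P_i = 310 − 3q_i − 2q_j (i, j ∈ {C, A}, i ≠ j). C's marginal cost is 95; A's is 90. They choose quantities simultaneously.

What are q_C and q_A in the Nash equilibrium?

Firm C's profit: π = q_C(310 − 3q_C − 2q_A) − 95q_C.
∂π/∂q_C = 215 − 6q_C − 2q_A = 0 ⇒ q_C = 215/6 − (1/3)q_A.
Similarly q_A = 110/3 − (1/3)q_C.
Solving the two reaction functions simultaneously: (1 − (−1/3)(−1/3))q_C = 215/6 − (1/3)·(110/3), so (8/9)q_C = 425/18 and q_C = 26.5625.
Then q_A = 110/3 − (1/3)·26.5625 = 27.8125.

26.5625, 27.8125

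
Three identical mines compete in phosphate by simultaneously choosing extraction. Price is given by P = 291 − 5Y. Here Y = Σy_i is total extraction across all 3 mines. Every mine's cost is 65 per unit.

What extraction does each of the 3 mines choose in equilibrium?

A representative mine's profit is π_i = y_i(291 − 5Y) − 65y_i, with Y = y_i + Σ_{j≠i} y_j.
First-order condition: 226 − 10y_i − 5Σ_{j≠i} y_j = 0.
With identical mines, set every y_j = y: then 226 − 10y − 10y = 0, i.e. y = 226/20 = 11.3.

11.3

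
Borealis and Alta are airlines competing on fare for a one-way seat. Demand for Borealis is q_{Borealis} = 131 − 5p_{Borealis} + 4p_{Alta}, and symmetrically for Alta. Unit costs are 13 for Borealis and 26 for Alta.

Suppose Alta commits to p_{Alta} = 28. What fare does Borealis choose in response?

30.8

Borealis's profit: π = (p_{Borealis} − 13)(131 − 5p_{Borealis} + 4p_{Alta}).
∂π/∂p_{Borealis} = 196 − 10p_{Borealis} + 4p_{Alta} = 0 ⇒ p_{Borealis} = 19.6 + 0.4p_{Alta}.
At p_{Alta} = 28: p_{Borealis} = 19.6 + 0.4·28 = 30.8.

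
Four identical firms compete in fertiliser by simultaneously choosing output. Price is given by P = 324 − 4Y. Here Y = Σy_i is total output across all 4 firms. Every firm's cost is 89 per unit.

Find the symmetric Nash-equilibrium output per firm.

A representative firm's profit is π_i = y_i(324 − 4Y) − 89y_i, with Y = y_i + Σ_{j≠i} y_j.
First-order condition: 235 − 8y_i − 4Σ_{j≠i} y_j = 0.
In a symmetric equilibrium every firm chooses the same y, so Σ_{j≠i} y_j = 3y. The condition becomes 235 − 20y = 0, giving y = 235/20 = 11.75.

11.75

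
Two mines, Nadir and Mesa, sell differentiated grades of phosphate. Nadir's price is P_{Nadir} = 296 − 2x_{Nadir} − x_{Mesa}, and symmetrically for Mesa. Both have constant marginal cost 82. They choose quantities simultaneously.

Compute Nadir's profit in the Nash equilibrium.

3663.68

Mine Nadir's profit: π = x_{Nadir}(296 − 2x_{Nadir} − x_{Mesa}) − 82x_{Nadir}.
∂π/∂x_{Nadir} = 214 − 4x_{Nadir} − x_{Mesa} = 0 ⇒ x_{Nadir} = 53.5 − 0.25x_{Mesa}.
Setting x_{Nadir} = x_{Mesa} in the reaction function: x_{Nadir} = 53.5 − 0.25x_{Nadir}, so x_{Nadir} = 53.5 / 1.25 = 42.8.
P_{Nadir} = 296 − 2·42.8 − 42.8 = 167.6.
Profit = (167.6 − 82)·42.8 = 3663.68.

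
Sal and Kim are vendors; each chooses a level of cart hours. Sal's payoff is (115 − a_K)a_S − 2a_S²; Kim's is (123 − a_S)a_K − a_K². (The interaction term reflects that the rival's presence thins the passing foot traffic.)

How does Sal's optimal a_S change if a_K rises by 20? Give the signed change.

-5

Expanding Sal's payoff: 115a_S − a_Ka_S − 2a_S².
∂π/∂a_S = 115 − a_K − 4a_S = 0, so a_S = 28.75 − 0.25a_K.
The reaction-function slope is −0.25, so a 20-unit rise in a_K moves a_S by −0.25 × 20 = −5. Sal's best response falls — the actions are strategic substitutes.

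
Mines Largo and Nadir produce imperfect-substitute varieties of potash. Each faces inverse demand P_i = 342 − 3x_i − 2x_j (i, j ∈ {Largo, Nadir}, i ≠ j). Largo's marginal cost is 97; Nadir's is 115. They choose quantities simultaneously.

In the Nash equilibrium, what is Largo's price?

192.25

Mine Largo's profit: π = x_{Largo}(342 − 3x_{Largo} − 2x_{Nadir}) − 97x_{Largo}.
∂π/∂x_{Largo} = 245 − 6x_{Largo} − 2x_{Nadir} = 0 ⇒ x_{Largo} = 245/6 − (1/3)x_{Nadir}.
Similarly x_{Nadir} = 227/6 − (1/3)x_{Largo}.
Solving the two reaction functions simultaneously: (1 − (−1/3)(−1/3))x_{Largo} = 245/6 − (1/3)·(227/6), so (8/9)x_{Largo} = 254/9 and x_{Largo} = 31.75.
Then x_{Nadir} = 227/6 − (1/3)·31.75 = 27.25.
P_{Largo} = 342 − 3·31.75 − 2·27.25 = 192.25.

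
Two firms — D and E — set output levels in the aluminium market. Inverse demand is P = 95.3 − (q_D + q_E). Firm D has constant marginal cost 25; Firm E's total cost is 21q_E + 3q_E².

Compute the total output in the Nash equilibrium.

37.76

Firm D's profit: π = q_D(95.3 − (q_D + q_E)) − 25q_D.
∂π/∂q_D = 70.3 − 2q_D − q_E = 0, so q_D = 35.15 − 0.5q_E.
For E: ∂π/∂q_E = 74.3 − 8q_E − q_D = 0 ⇒ q_E = 9.2875 − 0.125q_D.
Solving the two reaction functions simultaneously: (1 − (−0.5)(−0.125))q_D = 35.15 − 0.5·9.2875, so 0.9375q_D = 4881/160 and q_D = 32.54.
Then q_E = 9.2875 − 0.125·32.54 = 5.22.
Total output: 32.54 + 5.22 = 37.76.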